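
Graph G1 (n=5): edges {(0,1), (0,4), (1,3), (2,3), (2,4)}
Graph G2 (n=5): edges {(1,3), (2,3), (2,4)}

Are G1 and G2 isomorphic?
No, not isomorphic

The graphs are NOT isomorphic.

Counting edges: G1 has 5 edge(s); G2 has 3 edge(s).
Edge count is an isomorphism invariant (a bijection on vertices induces a bijection on edges), so differing edge counts rule out isomorphism.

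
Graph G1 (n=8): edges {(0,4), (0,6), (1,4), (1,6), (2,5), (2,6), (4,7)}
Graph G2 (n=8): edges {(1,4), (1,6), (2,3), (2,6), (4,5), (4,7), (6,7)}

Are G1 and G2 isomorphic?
Yes, isomorphic

The graphs are isomorphic.
One valid mapping φ: V(G1) → V(G2): 0→7, 1→1, 2→2, 3→0, 4→4, 5→3, 6→6, 7→5

Verify φ preserves adjacency — for each edge of G1, its image is an edge of G2:
  (0,4) → (φ(0),φ(4)) = (4,7) ∈ E(G2) ✓
  (0,6) → (φ(0),φ(6)) = (6,7) ∈ E(G2) ✓
  (1,4) → (φ(1),φ(4)) = (1,4) ∈ E(G2) ✓
  (1,6) → (φ(1),φ(6)) = (1,6) ∈ E(G2) ✓
  (2,5) → (φ(2),φ(5)) = (2,3) ∈ E(G2) ✓
  (2,6) → (φ(2),φ(6)) = (2,6) ∈ E(G2) ✓
  (4,7) → (φ(4),φ(7)) = (4,5) ∈ E(G2) ✓
All 7 edges of G1 map to edges of G2, and |E(G1)| = |E(G2)| = 7, so φ is a bijection on edges as well as vertices. Hence G1 ≅ G2.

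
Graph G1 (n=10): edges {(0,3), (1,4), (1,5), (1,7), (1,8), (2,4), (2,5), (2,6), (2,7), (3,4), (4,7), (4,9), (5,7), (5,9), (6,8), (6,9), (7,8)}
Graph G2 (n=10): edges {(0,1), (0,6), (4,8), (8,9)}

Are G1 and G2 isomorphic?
No, not isomorphic

The graphs are NOT isomorphic.

Connected components of G1: 1 component(s) with vertex sets [[0, 1, 2, 3, 4, 5, 6, 7, 8, 9]], sizes [10].
Connected components of G2: 6 component(s) with vertex sets [[2], [3], [5], [7], [0, 1, 6], [4, 8, 9]], sizes [1, 1, 1, 1, 3, 3].
The number of connected components (and the multiset of component sizes) is an isomorphism invariant — an isomorphism maps each component of G1 bijectively onto a component of G2. Since G1 has 1 component(s) and G2 has 6, they cannot be isomorphic.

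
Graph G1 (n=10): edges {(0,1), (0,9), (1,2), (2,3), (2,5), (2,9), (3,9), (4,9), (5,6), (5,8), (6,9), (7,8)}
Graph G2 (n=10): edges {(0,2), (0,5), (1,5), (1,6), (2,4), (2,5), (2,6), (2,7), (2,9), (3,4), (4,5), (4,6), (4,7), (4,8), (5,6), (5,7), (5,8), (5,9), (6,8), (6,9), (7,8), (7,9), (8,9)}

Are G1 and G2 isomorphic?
No, not isomorphic

The graphs are NOT isomorphic.

Counting triangles (3-cliques): G1 has 1, G2 has 22.
Triangle count is an isomorphism invariant, so differing triangle counts rule out isomorphism.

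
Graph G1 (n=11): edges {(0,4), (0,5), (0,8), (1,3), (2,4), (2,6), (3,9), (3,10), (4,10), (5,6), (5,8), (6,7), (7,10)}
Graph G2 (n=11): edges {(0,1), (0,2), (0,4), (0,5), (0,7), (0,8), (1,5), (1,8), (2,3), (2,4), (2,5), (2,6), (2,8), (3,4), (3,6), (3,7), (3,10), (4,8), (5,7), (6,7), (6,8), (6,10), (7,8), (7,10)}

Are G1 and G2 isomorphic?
No, not isomorphic

The graphs are NOT isomorphic.

Connected components of G1: 1 component(s) with vertex sets [[0, 1, 2, 3, 4, 5, 6, 7, 8, 9, 10]], sizes [11].
Connected components of G2: 2 component(s) with vertex sets [[9], [0, 1, 2, 3, 4, 5, 6, 7, 8, 10]], sizes [1, 10].
The number of connected components (and the multiset of component sizes) is an isomorphism invariant — an isomorphism maps each component of G1 bijectively onto a component of G2. Since G1 has 1 component(s) and G2 has 2, they cannot be isomorphic.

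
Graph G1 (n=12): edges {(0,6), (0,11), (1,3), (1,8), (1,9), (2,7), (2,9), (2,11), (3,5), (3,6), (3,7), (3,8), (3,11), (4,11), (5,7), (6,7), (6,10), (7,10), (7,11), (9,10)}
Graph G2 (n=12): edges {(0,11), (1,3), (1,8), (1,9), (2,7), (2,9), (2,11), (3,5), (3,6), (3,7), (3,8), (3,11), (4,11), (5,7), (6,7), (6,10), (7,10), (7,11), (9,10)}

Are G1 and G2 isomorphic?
No, not isomorphic

The graphs are NOT isomorphic.

Counting edges: G1 has 20 edge(s); G2 has 19 edge(s).
Edge count is an isomorphism invariant (a bijection on vertices induces a bijection on edges), so differing edge counts rule out isomorphism.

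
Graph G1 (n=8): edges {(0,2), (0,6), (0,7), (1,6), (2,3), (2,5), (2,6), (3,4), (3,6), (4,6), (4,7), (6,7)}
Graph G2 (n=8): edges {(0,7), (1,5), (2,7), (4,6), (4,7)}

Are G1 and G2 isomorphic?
No, not isomorphic

The graphs are NOT isomorphic.

Connected components of G1: 1 component(s) with vertex sets [[0, 1, 2, 3, 4, 5, 6, 7]], sizes [8].
Connected components of G2: 3 component(s) with vertex sets [[3], [1, 5], [0, 2, 4, 6, 7]], sizes [1, 2, 5].
The number of connected components (and the multiset of component sizes) is an isomorphism invariant — an isomorphism maps each component of G1 bijectively onto a component of G2. Since G1 has 1 component(s) and G2 has 3, they cannot be isomorphic.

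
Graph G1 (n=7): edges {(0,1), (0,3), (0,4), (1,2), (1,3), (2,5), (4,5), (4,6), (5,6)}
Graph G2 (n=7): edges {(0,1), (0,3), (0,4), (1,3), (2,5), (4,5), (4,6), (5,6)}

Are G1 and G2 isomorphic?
No, not isomorphic

The graphs are NOT isomorphic.

Counting edges: G1 has 9 edge(s); G2 has 8 edge(s).
Edge count is an isomorphism invariant (a bijection on vertices induces a bijection on edges), so differing edge counts rule out isomorphism.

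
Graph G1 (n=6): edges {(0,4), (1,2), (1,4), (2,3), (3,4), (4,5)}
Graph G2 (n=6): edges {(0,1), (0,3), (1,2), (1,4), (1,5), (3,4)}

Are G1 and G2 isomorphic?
Yes, isomorphic

The graphs are isomorphic.
One valid mapping φ: V(G1) → V(G2): 0→2, 1→4, 2→3, 3→0, 4→1, 5→5

Verify φ preserves adjacency — for each edge of G1, its image is an edge of G2:
  (0,4) → (φ(0),φ(4)) = (1,2) ∈ E(G2) ✓
  (1,2) → (φ(1),φ(2)) = (3,4) ∈ E(G2) ✓
  (1,4) → (φ(1),φ(4)) = (1,4) ∈ E(G2) ✓
  (2,3) → (φ(2),φ(3)) = (0,3) ∈ E(G2) ✓
  (3,4) → (φ(3),φ(4)) = (0,1) ∈ E(G2) ✓
  (4,5) → (φ(4),φ(5)) = (1,5) ∈ E(G2) ✓
All 6 edges of G1 map to edges of G2, and |E(G1)| = |E(G2)| = 6, so φ is a bijection on edges as well as vertices. Hence G1 ≅ G2.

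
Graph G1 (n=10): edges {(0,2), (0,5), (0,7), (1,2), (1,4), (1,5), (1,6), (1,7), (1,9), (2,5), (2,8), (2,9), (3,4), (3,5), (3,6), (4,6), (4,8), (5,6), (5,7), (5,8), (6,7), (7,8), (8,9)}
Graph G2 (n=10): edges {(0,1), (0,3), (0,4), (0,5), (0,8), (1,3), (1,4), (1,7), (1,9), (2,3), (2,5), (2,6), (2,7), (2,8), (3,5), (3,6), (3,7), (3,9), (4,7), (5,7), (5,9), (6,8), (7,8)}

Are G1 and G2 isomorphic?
Yes, isomorphic

The graphs are isomorphic.
One valid mapping φ: V(G1) → V(G2): 0→9, 1→7, 2→1, 3→6, 4→8, 5→3, 6→2, 7→5, 8→0, 9→4

Verify φ preserves adjacency — for each edge of G1, its image is an edge of G2:
  (0,2) → (φ(0),φ(2)) = (1,9) ∈ E(G2) ✓
  (0,5) → (φ(0),φ(5)) = (3,9) ∈ E(G2) ✓
  (0,7) → (φ(0),φ(7)) = (5,9) ∈ E(G2) ✓
  (1,2) → (φ(1),φ(2)) = (1,7) ∈ E(G2) ✓
  (1,4) → (φ(1),φ(4)) = (7,8) ∈ E(G2) ✓
  (1,5) → (φ(1),φ(5)) = (3,7) ∈ E(G2) ✓
  (1,6) → (φ(1),φ(6)) = (2,7) ∈ E(G2) ✓
  (1,7) → (φ(1),φ(7)) = (5,7) ∈ E(G2) ✓
  (1,9) → (φ(1),φ(9)) = (4,7) ∈ E(G2) ✓
  (2,5) → (φ(2),φ(5)) = (1,3) ∈ E(G2) ✓
  (2,8) → (φ(2),φ(8)) = (0,1) ∈ E(G2) ✓
  (2,9) → (φ(2),φ(9)) = (1,4) ∈ E(G2) ✓
  (3,4) → (φ(3),φ(4)) = (6,8) ∈ E(G2) ✓
  (3,5) → (φ(3),φ(5)) = (3,6) ∈ E(G2) ✓
  (3,6) → (φ(3),φ(6)) = (2,6) ∈ E(G2) ✓
  (4,6) → (φ(4),φ(6)) = (2,8) ∈ E(G2) ✓
  (4,8) → (φ(4),φ(8)) = (0,8) ∈ E(G2) ✓
  (5,6) → (φ(5),φ(6)) = (2,3) ∈ E(G2) ✓
  (5,7) → (φ(5),φ(7)) = (3,5) ∈ E(G2) ✓
  (5,8) → (φ(5),φ(8)) = (0,3) ∈ E(G2) ✓
  (6,7) → (φ(6),φ(7)) = (2,5) ∈ E(G2) ✓
  (7,8) → (φ(7),φ(8)) = (0,5) ∈ E(G2) ✓
  (8,9) → (φ(8),φ(9)) = (0,4) ∈ E(G2) ✓
All 23 edges of G1 map to edges of G2, and |E(G1)| = |E(G2)| = 23, so φ is a bijection on edges as well as vertices. Hence G1 ≅ G2.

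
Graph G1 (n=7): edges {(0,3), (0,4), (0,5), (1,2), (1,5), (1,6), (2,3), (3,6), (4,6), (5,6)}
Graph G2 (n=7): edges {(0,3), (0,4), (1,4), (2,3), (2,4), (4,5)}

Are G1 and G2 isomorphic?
No, not isomorphic

The graphs are NOT isomorphic.

Connected components of G1: 1 component(s) with vertex sets [[0, 1, 2, 3, 4, 5, 6]], sizes [7].
Connected components of G2: 2 component(s) with vertex sets [[6], [0, 1, 2, 3, 4, 5]], sizes [1, 6].
The number of connected components (and the multiset of component sizes) is an isomorphism invariant — an isomorphism maps each component of G1 bijectively onto a component of G2. Since G1 has 1 component(s) and G2 has 2, they cannot be isomorphic.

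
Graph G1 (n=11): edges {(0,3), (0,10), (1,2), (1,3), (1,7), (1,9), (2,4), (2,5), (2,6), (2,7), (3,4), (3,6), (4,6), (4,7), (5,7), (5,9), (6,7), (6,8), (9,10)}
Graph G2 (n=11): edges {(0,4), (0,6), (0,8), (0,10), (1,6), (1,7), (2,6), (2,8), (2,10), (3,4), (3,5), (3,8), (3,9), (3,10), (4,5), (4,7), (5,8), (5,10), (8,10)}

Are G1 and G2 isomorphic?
Yes, isomorphic

The graphs are isomorphic.
One valid mapping φ: V(G1) → V(G2): 0→7, 1→0, 2→8, 3→4, 4→5, 5→2, 6→3, 7→10, 8→9, 9→6, 10→1

Verify φ preserves adjacency — for each edge of G1, its image is an edge of G2:
  (0,3) → (φ(0),φ(3)) = (4,7) ∈ E(G2) ✓
  (0,10) → (φ(0),φ(10)) = (1,7) ∈ E(G2) ✓
  (1,2) → (φ(1),φ(2)) = (0,8) ∈ E(G2) ✓
  (1,3) → (φ(1),φ(3)) = (0,4) ∈ E(G2) ✓
  (1,7) → (φ(1),φ(7)) = (0,10) ∈ E(G2) ✓
  (1,9) → (φ(1),φ(9)) = (0,6) ∈ E(G2) ✓
  (2,4) → (φ(2),φ(4)) = (5,8) ∈ E(G2) ✓
  (2,5) → (φ(2),φ(5)) = (2,8) ∈ E(G2) ✓
  (2,6) → (φ(2),φ(6)) = (3,8) ∈ E(G2) ✓
  (2,7) → (φ(2),φ(7)) = (8,10) ∈ E(G2) ✓
  (3,4) → (φ(3),φ(4)) = (4,5) ∈ E(G2) ✓
  (3,6) → (φ(3),φ(6)) = (3,4) ∈ E(G2) ✓
  (4,6) → (φ(4),φ(6)) = (3,5) ∈ E(G2) ✓
  (4,7) → (φ(4),φ(7)) = (5,10) ∈ E(G2) ✓
  (5,7) → (φ(5),φ(7)) = (2,10) ∈ E(G2) ✓
  (5,9) → (φ(5),φ(9)) = (2,6) ∈ E(G2) ✓
  (6,7) → (φ(6),φ(7)) = (3,10) ∈ E(G2) ✓
  (6,8) → (φ(6),φ(8)) = (3,9) ∈ E(G2) ✓
  (9,10) → (φ(9),φ(10)) = (1,6) ∈ E(G2) ✓
All 19 edges of G1 map to edges of G2, and |E(G1)| = |E(G2)| = 19, so φ is a bijection on edges as well as vertices. Hence G1 ≅ G2.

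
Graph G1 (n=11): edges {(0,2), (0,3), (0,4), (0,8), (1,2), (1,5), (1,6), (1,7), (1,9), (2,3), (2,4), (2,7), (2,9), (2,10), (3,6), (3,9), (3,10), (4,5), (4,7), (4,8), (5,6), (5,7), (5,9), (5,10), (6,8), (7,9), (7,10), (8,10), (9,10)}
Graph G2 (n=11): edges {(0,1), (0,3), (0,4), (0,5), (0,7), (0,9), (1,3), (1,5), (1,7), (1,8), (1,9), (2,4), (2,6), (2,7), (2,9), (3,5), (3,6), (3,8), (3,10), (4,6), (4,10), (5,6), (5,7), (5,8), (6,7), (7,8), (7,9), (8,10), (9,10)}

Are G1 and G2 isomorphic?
Yes, isomorphic

The graphs are isomorphic.
One valid mapping φ: V(G1) → V(G2): 0→2, 1→8, 2→7, 3→9, 4→6, 5→3, 6→10, 7→5, 8→4, 9→1, 10→0

Verify φ preserves adjacency — for each edge of G1, its image is an edge of G2:
  (0,2) → (φ(0),φ(2)) = (2,7) ∈ E(G2) ✓
  (0,3) → (φ(0),φ(3)) = (2,9) ∈ E(G2) ✓
  (0,4) → (φ(0),φ(4)) = (2,6) ∈ E(G2) ✓
  (0,8) → (φ(0),φ(8)) = (2,4) ∈ E(G2) ✓
  (1,2) → (φ(1),φ(2)) = (7,8) ∈ E(G2) ✓
  (1,5) → (φ(1),φ(5)) = (3,8) ∈ E(G2) ✓
  (1,6) → (φ(1),φ(6)) = (8,10) ∈ E(G2) ✓
  (1,7) → (φ(1),φ(7)) = (5,8) ∈ E(G2) ✓
  (1,9) → (φ(1),φ(9)) = (1,8) ∈ E(G2) ✓
  (2,3) → (φ(2),φ(3)) = (7,9) ∈ E(G2) ✓
  (2,4) → (φ(2),φ(4)) = (6,7) ∈ E(G2) ✓
  (2,7) → (φ(2),φ(7)) = (5,7) ∈ E(G2) ✓
  (2,9) → (φ(2),φ(9)) = (1,7) ∈ E(G2) ✓
  (2,10) → (φ(2),φ(10)) = (0,7) ∈ E(G2) ✓
  (3,6) → (φ(3),φ(6)) = (9,10) ∈ E(G2) ✓
  (3,9) → (φ(3),φ(9)) = (1,9) ∈ E(G2) ✓
  (3,10) → (φ(3),φ(10)) = (0,9) ∈ E(G2) ✓
  (4,5) → (φ(4),φ(5)) = (3,6) ∈ E(G2) ✓
  (4,7) → (φ(4),φ(7)) = (5,6) ∈ E(G2) ✓
  (4,8) → (φ(4),φ(8)) = (4,6) ∈ E(G2) ✓
  (5,6) → (φ(5),φ(6)) = (3,10) ∈ E(G2) ✓
  (5,7) → (φ(5),φ(7)) = (3,5) ∈ E(G2) ✓
  (5,9) → (φ(5),φ(9)) = (1,3) ∈ E(G2) ✓
  (5,10) → (φ(5),φ(10)) = (0,3) ∈ E(G2) ✓
  (6,8) → (φ(6),φ(8)) = (4,10) ∈ E(G2) ✓
  (7,9) → (φ(7),φ(9)) = (1,5) ∈ E(G2) ✓
  (7,10) → (φ(7),φ(10)) = (0,5) ∈ E(G2) ✓
  (8,10) → (φ(8),φ(10)) = (0,4) ∈ E(G2) ✓
  (9,10) → (φ(9),φ(10)) = (0,1) ∈ E(G2) ✓
All 29 edges of G1 map to edges of G2, and |E(G1)| = |E(G2)| = 29, so φ is a bijection on edges as well as vertices. Hence G1 ≅ G2.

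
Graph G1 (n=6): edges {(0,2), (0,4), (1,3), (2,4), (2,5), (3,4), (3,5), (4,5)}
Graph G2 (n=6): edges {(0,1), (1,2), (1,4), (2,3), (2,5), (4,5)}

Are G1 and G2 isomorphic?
No, not isomorphic

The graphs are NOT isomorphic.

Counting triangles (3-cliques): G1 has 3, G2 has 0.
Triangle count is an isomorphism invariant, so differing triangle counts rule out isomorphism.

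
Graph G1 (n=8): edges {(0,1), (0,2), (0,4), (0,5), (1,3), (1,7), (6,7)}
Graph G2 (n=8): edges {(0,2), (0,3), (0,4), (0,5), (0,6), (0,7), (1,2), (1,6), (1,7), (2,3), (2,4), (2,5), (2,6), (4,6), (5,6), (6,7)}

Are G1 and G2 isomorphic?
No, not isomorphic

The graphs are NOT isomorphic.

Counting triangles (3-cliques): G1 has 0, G2 has 11.
Triangle count is an isomorphism invariant, so differing triangle counts rule out isomorphism.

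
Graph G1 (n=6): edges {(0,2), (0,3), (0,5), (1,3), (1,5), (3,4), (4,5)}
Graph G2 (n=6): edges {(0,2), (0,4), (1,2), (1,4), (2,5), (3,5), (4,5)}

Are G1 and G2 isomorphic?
Yes, isomorphic

The graphs are isomorphic.
One valid mapping φ: V(G1) → V(G2): 0→5, 1→0, 2→3, 3→2, 4→1, 5→4

Verify φ preserves adjacency — for each edge of G1, its image is an edge of G2:
  (0,2) → (φ(0),φ(2)) = (3,5) ∈ E(G2) ✓
  (0,3) → (φ(0),φ(3)) = (2,5) ∈ E(G2) ✓
  (0,5) → (φ(0),φ(5)) = (4,5) ∈ E(G2) ✓
  (1,3) → (φ(1),φ(3)) = (0,2) ∈ E(G2) ✓
  (1,5) → (φ(1),φ(5)) = (0,4) ∈ E(G2) ✓
  (3,4) → (φ(3),φ(4)) = (1,2) ∈ E(G2) ✓
  (4,5) → (φ(4),φ(5)) = (1,4) ∈ E(G2) ✓
All 7 edges of G1 map to edges of G2, and |E(G1)| = |E(G2)| = 7, so φ is a bijection on edges as well as vertices. Hence G1 ≅ G2.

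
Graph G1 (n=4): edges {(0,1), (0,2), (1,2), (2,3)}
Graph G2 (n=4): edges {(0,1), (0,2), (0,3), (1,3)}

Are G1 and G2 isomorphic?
Yes, isomorphic

The graphs are isomorphic.
One valid mapping φ: V(G1) → V(G2): 0→3, 1→1, 2→0, 3→2

Verify φ preserves adjacency — for each edge of G1, its image is an edge of G2:
  (0,1) → (φ(0),φ(1)) = (1,3) ∈ E(G2) ✓
  (0,2) → (φ(0),φ(2)) = (0,3) ∈ E(G2) ✓
  (1,2) → (φ(1),φ(2)) = (0,1) ∈ E(G2) ✓
  (2,3) → (φ(2),φ(3)) = (0,2) ∈ E(G2) ✓
All 4 edges of G1 map to edges of G2, and |E(G1)| = |E(G2)| = 4, so φ is a bijection on edges as well as vertices. Hence G1 ≅ G2.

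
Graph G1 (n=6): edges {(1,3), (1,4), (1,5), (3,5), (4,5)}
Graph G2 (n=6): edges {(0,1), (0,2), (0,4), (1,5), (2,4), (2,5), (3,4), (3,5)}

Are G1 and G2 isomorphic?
No, not isomorphic

The graphs are NOT isomorphic.

Counting triangles (3-cliques): G1 has 2, G2 has 1.
Triangle count is an isomorphism invariant, so differing triangle counts rule out isomorphism.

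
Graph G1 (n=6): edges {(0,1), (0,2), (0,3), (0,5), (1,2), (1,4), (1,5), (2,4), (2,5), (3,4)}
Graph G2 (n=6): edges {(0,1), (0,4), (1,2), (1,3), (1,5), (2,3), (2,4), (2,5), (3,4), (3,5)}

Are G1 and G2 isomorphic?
Yes, isomorphic

The graphs are isomorphic.
One valid mapping φ: V(G1) → V(G2): 0→1, 1→3, 2→2, 3→0, 4→4, 5→5

Verify φ preserves adjacency — for each edge of G1, its image is an edge of G2:
  (0,1) → (φ(0),φ(1)) = (1,3) ∈ E(G2) ✓
  (0,2) → (φ(0),φ(2)) = (1,2) ∈ E(G2) ✓
  (0,3) → (φ(0),φ(3)) = (0,1) ∈ E(G2) ✓
  (0,5) → (φ(0),φ(5)) = (1,5) ∈ E(G2) ✓
  (1,2) → (φ(1),φ(2)) = (2,3) ∈ E(G2) ✓
  (1,4) → (φ(1),φ(4)) = (3,4) ∈ E(G2) ✓
  (1,5) → (φ(1),φ(5)) = (3,5) ∈ E(G2) ✓
  (2,4) → (φ(2),φ(4)) = (2,4) ∈ E(G2) ✓
  (2,5) → (φ(2),φ(5)) = (2,5) ∈ E(G2) ✓
  (3,4) → (φ(3),φ(4)) = (0,4) ∈ E(G2) ✓
All 10 edges of G1 map to edges of G2, and |E(G1)| = |E(G2)| = 10, so φ is a bijection on edges as well as vertices. Hence G1 ≅ G2.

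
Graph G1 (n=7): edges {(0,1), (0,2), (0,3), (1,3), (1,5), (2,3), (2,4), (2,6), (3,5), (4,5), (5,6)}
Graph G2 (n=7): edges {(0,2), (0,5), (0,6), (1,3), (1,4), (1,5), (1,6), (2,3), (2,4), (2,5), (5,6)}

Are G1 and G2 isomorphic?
Yes, isomorphic

The graphs are isomorphic.
One valid mapping φ: V(G1) → V(G2): 0→0, 1→6, 2→2, 3→5, 4→3, 5→1, 6→4

Verify φ preserves adjacency — for each edge of G1, its image is an edge of G2:
  (0,1) → (φ(0),φ(1)) = (0,6) ∈ E(G2) ✓
  (0,2) → (φ(0),φ(2)) = (0,2) ∈ E(G2) ✓
  (0,3) → (φ(0),φ(3)) = (0,5) ∈ E(G2) ✓
  (1,3) → (φ(1),φ(3)) = (5,6) ∈ E(G2) ✓
  (1,5) → (φ(1),φ(5)) = (1,6) ∈ E(G2) ✓
  (2,3) → (φ(2),φ(3)) = (2,5) ∈ E(G2) ✓
  (2,4) → (φ(2),φ(4)) = (2,3) ∈ E(G2) ✓
  (2,6) → (φ(2),φ(6)) = (2,4) ∈ E(G2) ✓
  (3,5) → (φ(3),φ(5)) = (1,5) ∈ E(G2) ✓
  (4,5) → (φ(4),φ(5)) = (1,3) ∈ E(G2) ✓
  (5,6) → (φ(5),φ(6)) = (1,4) ∈ E(G2) ✓
All 11 edges of G1 map to edges of G2, and |E(G1)| = |E(G2)| = 11, so φ is a bijection on edges as well as vertices. Hence G1 ≅ G2.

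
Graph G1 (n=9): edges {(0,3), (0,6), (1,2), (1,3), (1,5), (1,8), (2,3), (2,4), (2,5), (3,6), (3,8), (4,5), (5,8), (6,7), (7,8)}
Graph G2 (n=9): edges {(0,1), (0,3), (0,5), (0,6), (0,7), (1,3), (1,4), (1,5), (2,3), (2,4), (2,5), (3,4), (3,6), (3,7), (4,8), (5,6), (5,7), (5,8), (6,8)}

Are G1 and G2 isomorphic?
No, not isomorphic

The graphs are NOT isomorphic.

Counting triangles (3-cliques): G1 has 6, G2 has 9.
Triangle count is an isomorphism invariant, so differing triangle counts rule out isomorphism.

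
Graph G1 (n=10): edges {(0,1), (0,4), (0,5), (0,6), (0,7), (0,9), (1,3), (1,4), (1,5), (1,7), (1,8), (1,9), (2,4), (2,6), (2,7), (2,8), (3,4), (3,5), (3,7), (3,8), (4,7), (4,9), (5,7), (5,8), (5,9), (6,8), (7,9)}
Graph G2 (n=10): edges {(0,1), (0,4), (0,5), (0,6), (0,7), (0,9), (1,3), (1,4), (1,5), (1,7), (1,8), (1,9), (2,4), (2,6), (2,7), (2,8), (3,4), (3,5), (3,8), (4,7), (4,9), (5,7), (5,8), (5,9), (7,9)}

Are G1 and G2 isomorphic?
No, not isomorphic

The graphs are NOT isomorphic.

Counting edges: G1 has 27 edge(s); G2 has 25 edge(s).
Edge count is an isomorphism invariant (a bijection on vertices induces a bijection on edges), so differing edge counts rule out isomorphism.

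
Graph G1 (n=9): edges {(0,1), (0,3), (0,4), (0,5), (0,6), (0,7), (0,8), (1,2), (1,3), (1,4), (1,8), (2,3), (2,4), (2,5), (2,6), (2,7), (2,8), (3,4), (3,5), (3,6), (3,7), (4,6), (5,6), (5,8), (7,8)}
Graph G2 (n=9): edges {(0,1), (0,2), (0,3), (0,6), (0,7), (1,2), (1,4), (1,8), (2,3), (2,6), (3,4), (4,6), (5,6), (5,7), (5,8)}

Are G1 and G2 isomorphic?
No, not isomorphic

The graphs are NOT isomorphic.

Counting triangles (3-cliques): G1 has 25, G2 has 3.
Triangle count is an isomorphism invariant, so differing triangle counts rule out isomorphism.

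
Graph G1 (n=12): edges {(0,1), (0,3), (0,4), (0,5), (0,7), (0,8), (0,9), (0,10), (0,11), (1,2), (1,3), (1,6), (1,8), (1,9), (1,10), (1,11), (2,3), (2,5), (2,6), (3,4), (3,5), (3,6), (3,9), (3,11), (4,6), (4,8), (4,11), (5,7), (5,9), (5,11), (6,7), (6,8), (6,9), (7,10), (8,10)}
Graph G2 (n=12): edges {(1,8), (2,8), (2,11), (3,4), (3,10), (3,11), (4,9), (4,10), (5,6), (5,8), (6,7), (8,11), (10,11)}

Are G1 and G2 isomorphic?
No, not isomorphic

The graphs are NOT isomorphic.

Connected components of G1: 1 component(s) with vertex sets [[0, 1, 2, 3, 4, 5, 6, 7, 8, 9, 10, 11]], sizes [12].
Connected components of G2: 2 component(s) with vertex sets [[0], [1, 2, 3, 4, 5, 6, 7, 8, 9, 10, 11]], sizes [1, 11].
The number of connected components (and the multiset of component sizes) is an isomorphism invariant — an isomorphism maps each component of G1 bijectively onto a component of G2. Since G1 has 1 component(s) and G2 has 2, they cannot be isomorphic.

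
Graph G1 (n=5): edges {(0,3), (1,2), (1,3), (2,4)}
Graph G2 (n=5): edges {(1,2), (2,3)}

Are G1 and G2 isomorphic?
No, not isomorphic

The graphs are NOT isomorphic.

Connected components of G1: 1 component(s) with vertex sets [[0, 1, 2, 3, 4]], sizes [5].
Connected components of G2: 3 component(s) with vertex sets [[0], [4], [1, 2, 3]], sizes [1, 1, 3].
The number of connected components (and the multiset of component sizes) is an isomorphism invariant — an isomorphism maps each component of G1 bijectively onto a component of G2. Since G1 has 1 component(s) and G2 has 3, they cannot be isomorphic.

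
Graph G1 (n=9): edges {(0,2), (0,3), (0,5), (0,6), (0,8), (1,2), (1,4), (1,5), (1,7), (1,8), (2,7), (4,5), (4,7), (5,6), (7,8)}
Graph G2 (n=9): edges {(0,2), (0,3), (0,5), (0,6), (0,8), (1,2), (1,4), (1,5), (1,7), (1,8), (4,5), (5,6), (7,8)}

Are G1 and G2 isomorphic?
No, not isomorphic

The graphs are NOT isomorphic.

Counting edges: G1 has 15 edge(s); G2 has 13 edge(s).
Edge count is an isomorphism invariant (a bijection on vertices induces a bijection on edges), so differing edge counts rule out isomorphism.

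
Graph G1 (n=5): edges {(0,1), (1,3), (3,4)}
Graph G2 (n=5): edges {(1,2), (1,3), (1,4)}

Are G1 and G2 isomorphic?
No, not isomorphic

The graphs are NOT isomorphic.

Degrees in G1: deg(0)=1, deg(1)=2, deg(2)=0, deg(3)=2, deg(4)=1.
Sorted degree sequence of G1: [2, 2, 1, 1, 0].
Degrees in G2: deg(0)=0, deg(1)=3, deg(2)=1, deg(3)=1, deg(4)=1.
Sorted degree sequence of G2: [3, 1, 1, 1, 0].
The (sorted) degree sequence is an isomorphism invariant, so since G1 and G2 have different degree sequences they cannot be isomorphic.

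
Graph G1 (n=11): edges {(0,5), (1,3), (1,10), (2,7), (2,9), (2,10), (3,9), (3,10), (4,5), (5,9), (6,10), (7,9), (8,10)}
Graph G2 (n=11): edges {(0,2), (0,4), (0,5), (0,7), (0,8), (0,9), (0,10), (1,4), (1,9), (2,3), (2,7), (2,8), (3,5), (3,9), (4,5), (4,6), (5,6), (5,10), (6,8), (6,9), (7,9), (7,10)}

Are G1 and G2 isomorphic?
No, not isomorphic

The graphs are NOT isomorphic.

Counting triangles (3-cliques): G1 has 2, G2 has 7.
Triangle count is an isomorphism invariant, so differing triangle counts rule out isomorphism.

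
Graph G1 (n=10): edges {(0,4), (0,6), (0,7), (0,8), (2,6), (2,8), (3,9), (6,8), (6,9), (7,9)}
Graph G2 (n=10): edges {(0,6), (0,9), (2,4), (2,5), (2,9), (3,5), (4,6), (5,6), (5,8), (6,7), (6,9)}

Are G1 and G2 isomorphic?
No, not isomorphic

The graphs are NOT isomorphic.

Degrees in G1: deg(0)=4, deg(1)=0, deg(2)=2, deg(3)=1, deg(4)=1, deg(5)=0, deg(6)=4, deg(7)=2, deg(8)=3, deg(9)=3.
Sorted degree sequence of G1: [4, 4, 3, 3, 2, 2, 1, 1, 0, 0].
Degrees in G2: deg(0)=2, deg(1)=0, deg(2)=3, deg(3)=1, deg(4)=2, deg(5)=4, deg(6)=5, deg(7)=1, deg(8)=1, deg(9)=3.
Sorted degree sequence of G2: [5, 4, 3, 3, 2, 2, 1, 1, 1, 0].
The (sorted) degree sequence is an isomorphism invariant, so since G1 and G2 have different degree sequences they cannot be isomorphic.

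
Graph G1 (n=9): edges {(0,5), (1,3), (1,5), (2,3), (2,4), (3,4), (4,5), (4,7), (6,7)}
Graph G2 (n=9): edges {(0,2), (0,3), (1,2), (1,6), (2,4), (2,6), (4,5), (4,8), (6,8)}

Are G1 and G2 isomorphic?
Yes, isomorphic

The graphs are isomorphic.
One valid mapping φ: V(G1) → V(G2): 0→5, 1→8, 2→1, 3→6, 4→2, 5→4, 6→3, 7→0, 8→7

Verify φ preserves adjacency — for each edge of G1, its image is an edge of G2:
  (0,5) → (φ(0),φ(5)) = (4,5) ∈ E(G2) ✓
  (1,3) → (φ(1),φ(3)) = (6,8) ∈ E(G2) ✓
  (1,5) → (φ(1),φ(5)) = (4,8) ∈ E(G2) ✓
  (2,3) → (φ(2),φ(3)) = (1,6) ∈ E(G2) ✓
  (2,4) → (φ(2),φ(4)) = (1,2) ∈ E(G2) ✓
  (3,4) → (φ(3),φ(4)) = (2,6) ∈ E(G2) ✓
  (4,5) → (φ(4),φ(5)) = (2,4) ∈ E(G2) ✓
  (4,7) → (φ(4),φ(7)) = (0,2) ∈ E(G2) ✓
  (6,7) → (φ(6),φ(7)) = (0,3) ∈ E(G2) ✓
All 9 edges of G1 map to edges of G2, and |E(G1)| = |E(G2)| = 9, so φ is a bijection on edges as well as vertices. Hence G1 ≅ G2.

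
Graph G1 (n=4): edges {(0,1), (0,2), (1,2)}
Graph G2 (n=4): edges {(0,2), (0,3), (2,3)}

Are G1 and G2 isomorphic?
Yes, isomorphic

The graphs are isomorphic.
One valid mapping φ: V(G1) → V(G2): 0→2, 1→0, 2→3, 3→1

Verify φ preserves adjacency — for each edge of G1, its image is an edge of G2:
  (0,1) → (φ(0),φ(1)) = (0,2) ∈ E(G2) ✓
  (0,2) → (φ(0),φ(2)) = (2,3) ∈ E(G2) ✓
  (1,2) → (φ(1),φ(2)) = (0,3) ∈ E(G2) ✓
All 3 edges of G1 map to edges of G2, and |E(G1)| = |E(G2)| = 3, so φ is a bijection on edges as well as vertices. Hence G1 ≅ G2.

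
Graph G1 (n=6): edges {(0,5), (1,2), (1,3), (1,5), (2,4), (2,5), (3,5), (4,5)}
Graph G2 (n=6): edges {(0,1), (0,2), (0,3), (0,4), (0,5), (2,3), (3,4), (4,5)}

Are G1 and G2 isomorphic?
Yes, isomorphic

The graphs are isomorphic.
One valid mapping φ: V(G1) → V(G2): 0→1, 1→4, 2→3, 3→5, 4→2, 5→0

Verify φ preserves adjacency — for each edge of G1, its image is an edge of G2:
  (0,5) → (φ(0),φ(5)) = (0,1) ∈ E(G2) ✓
  (1,2) → (φ(1),φ(2)) = (3,4) ∈ E(G2) ✓
  (1,3) → (φ(1),φ(3)) = (4,5) ∈ E(G2) ✓
  (1,5) → (φ(1),φ(5)) = (0,4) ∈ E(G2) ✓
  (2,4) → (φ(2),φ(4)) = (2,3) ∈ E(G2) ✓
  (2,5) → (φ(2),φ(5)) = (0,3) ∈ E(G2) ✓
  (3,5) → (φ(3),φ(5)) = (0,5) ∈ E(G2) ✓
  (4,5) → (φ(4),φ(5)) = (0,2) ∈ E(G2) ✓
All 8 edges of G1 map to edges of G2, and |E(G1)| = |E(G2)| = 8, so φ is a bijection on edges as well as vertices. Hence G1 ≅ G2.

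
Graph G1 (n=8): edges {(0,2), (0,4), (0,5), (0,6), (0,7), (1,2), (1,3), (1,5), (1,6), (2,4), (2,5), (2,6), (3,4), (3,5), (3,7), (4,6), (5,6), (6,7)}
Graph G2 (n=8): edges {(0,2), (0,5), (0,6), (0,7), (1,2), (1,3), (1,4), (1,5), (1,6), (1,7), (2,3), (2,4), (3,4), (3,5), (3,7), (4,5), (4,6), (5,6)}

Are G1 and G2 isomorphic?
Yes, isomorphic

The graphs are isomorphic.
One valid mapping φ: V(G1) → V(G2): 0→3, 1→6, 2→4, 3→0, 4→2, 5→5, 6→1, 7→7

Verify φ preserves adjacency — for each edge of G1, its image is an edge of G2:
  (0,2) → (φ(0),φ(2)) = (3,4) ∈ E(G2) ✓
  (0,4) → (φ(0),φ(4)) = (2,3) ∈ E(G2) ✓
  (0,5) → (φ(0),φ(5)) = (3,5) ∈ E(G2) ✓
  (0,6) → (φ(0),φ(6)) = (1,3) ∈ E(G2) ✓
  (0,7) → (φ(0),φ(7)) = (3,7) ∈ E(G2) ✓
  (1,2) → (φ(1),φ(2)) = (4,6) ∈ E(G2) ✓
  (1,3) → (φ(1),φ(3)) = (0,6) ∈ E(G2) ✓
  (1,5) → (φ(1),φ(5)) = (5,6) ∈ E(G2) ✓
  (1,6) → (φ(1),φ(6)) = (1,6) ∈ E(G2) ✓
  (2,4) → (φ(2),φ(4)) = (2,4) ∈ E(G2) ✓
  (2,5) → (φ(2),φ(5)) = (4,5) ∈ E(G2) ✓
  (2,6) → (φ(2),φ(6)) = (1,4) ∈ E(G2) ✓
  (3,4) → (φ(3),φ(4)) = (0,2) ∈ E(G2) ✓
  (3,5) → (φ(3),φ(5)) = (0,5) ∈ E(G2) ✓
  (3,7) → (φ(3),φ(7)) = (0,7) ∈ E(G2) ✓
  (4,6) → (φ(4),φ(6)) = (1,2) ∈ E(G2) ✓
  (5,6) → (φ(5),φ(6)) = (1,5) ∈ E(G2) ✓
  (6,7) → (φ(6),φ(7)) = (1,7) ∈ E(G2) ✓
All 18 edges of G1 map to edges of G2, and |E(G1)| = |E(G2)| = 18, so φ is a bijection on edges as well as vertices. Hence G1 ≅ G2.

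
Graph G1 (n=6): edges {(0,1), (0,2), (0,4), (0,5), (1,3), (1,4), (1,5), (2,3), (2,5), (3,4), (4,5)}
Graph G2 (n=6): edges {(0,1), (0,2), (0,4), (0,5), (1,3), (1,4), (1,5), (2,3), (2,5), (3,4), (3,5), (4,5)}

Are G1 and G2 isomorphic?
No, not isomorphic

The graphs are NOT isomorphic.

Counting edges: G1 has 11 edge(s); G2 has 12 edge(s).
Edge count is an isomorphism invariant (a bijection on vertices induces a bijection on edges), so differing edge counts rule out isomorphism.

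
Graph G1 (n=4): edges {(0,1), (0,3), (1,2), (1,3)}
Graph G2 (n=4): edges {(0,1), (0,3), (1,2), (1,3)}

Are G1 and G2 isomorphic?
Yes, isomorphic

The graphs are isomorphic.
One valid mapping φ: V(G1) → V(G2): 0→0, 1→1, 2→2, 3→3

Verify φ preserves adjacency — for each edge of G1, its image is an edge of G2:
  (0,1) → (φ(0),φ(1)) = (0,1) ∈ E(G2) ✓
  (0,3) → (φ(0),φ(3)) = (0,3) ∈ E(G2) ✓
  (1,2) → (φ(1),φ(2)) = (1,2) ∈ E(G2) ✓
  (1,3) → (φ(1),φ(3)) = (1,3) ∈ E(G2) ✓
All 4 edges of G1 map to edges of G2, and |E(G1)| = |E(G2)| = 4, so φ is a bijection on edges as well as vertices. Hence G1 ≅ G2.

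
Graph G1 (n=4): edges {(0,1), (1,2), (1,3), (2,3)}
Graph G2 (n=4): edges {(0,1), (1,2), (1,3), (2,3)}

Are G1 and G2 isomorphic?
Yes, isomorphic

The graphs are isomorphic.
One valid mapping φ: V(G1) → V(G2): 0→0, 1→1, 2→3, 3→2

Verify φ preserves adjacency — for each edge of G1, its image is an edge of G2:
  (0,1) → (φ(0),φ(1)) = (0,1) ∈ E(G2) ✓
  (1,2) → (φ(1),φ(2)) = (1,3) ∈ E(G2) ✓
  (1,3) → (φ(1),φ(3)) = (1,2) ∈ E(G2) ✓
  (2,3) → (φ(2),φ(3)) = (2,3) ∈ E(G2) ✓
All 4 edges of G1 map to edges of G2, and |E(G1)| = |E(G2)| = 4, so φ is a bijection on edges as well as vertices. Hence G1 ≅ G2.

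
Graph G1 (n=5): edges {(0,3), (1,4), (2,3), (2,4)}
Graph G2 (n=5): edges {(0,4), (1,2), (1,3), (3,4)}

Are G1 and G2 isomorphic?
Yes, isomorphic

The graphs are isomorphic.
One valid mapping φ: V(G1) → V(G2): 0→2, 1→0, 2→3, 3→1, 4→4

Verify φ preserves adjacency — for each edge of G1, its image is an edge of G2:
  (0,3) → (φ(0),φ(3)) = (1,2) ∈ E(G2) ✓
  (1,4) → (φ(1),φ(4)) = (0,4) ∈ E(G2) ✓
  (2,3) → (φ(2),φ(3)) = (1,3) ∈ E(G2) ✓
  (2,4) → (φ(2),φ(4)) = (3,4) ∈ E(G2) ✓
All 4 edges of G1 map to edges of G2, and |E(G1)| = |E(G2)| = 4, so φ is a bijection on edges as well as vertices. Hence G1 ≅ G2.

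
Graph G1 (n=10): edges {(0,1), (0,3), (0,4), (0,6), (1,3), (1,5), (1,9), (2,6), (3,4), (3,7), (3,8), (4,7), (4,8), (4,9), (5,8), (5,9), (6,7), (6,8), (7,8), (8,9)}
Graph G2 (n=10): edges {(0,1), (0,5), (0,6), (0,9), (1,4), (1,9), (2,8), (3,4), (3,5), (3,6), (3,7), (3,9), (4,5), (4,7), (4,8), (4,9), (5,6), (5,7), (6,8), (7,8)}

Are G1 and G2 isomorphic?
Yes, isomorphic

The graphs are isomorphic.
One valid mapping φ: V(G1) → V(G2): 0→6, 1→0, 2→2, 3→5, 4→3, 5→1, 6→8, 7→7, 8→4, 9→9

Verify φ preserves adjacency — for each edge of G1, its image is an edge of G2:
  (0,1) → (φ(0),φ(1)) = (0,6) ∈ E(G2) ✓
  (0,3) → (φ(0),φ(3)) = (5,6) ∈ E(G2) ✓
  (0,4) → (φ(0),φ(4)) = (3,6) ∈ E(G2) ✓
  (0,6) → (φ(0),φ(6)) = (6,8) ∈ E(G2) ✓
  (1,3) → (φ(1),φ(3)) = (0,5) ∈ E(G2) ✓
  (1,5) → (φ(1),φ(5)) = (0,1) ∈ E(G2) ✓
  (1,9) → (φ(1),φ(9)) = (0,9) ∈ E(G2) ✓
  (2,6) → (φ(2),φ(6)) = (2,8) ∈ E(G2) ✓
  (3,4) → (φ(3),φ(4)) = (3,5) ∈ E(G2) ✓
  (3,7) → (φ(3),φ(7)) = (5,7) ∈ E(G2) ✓
  (3,8) → (φ(3),φ(8)) = (4,5) ∈ E(G2) ✓
  (4,7) → (φ(4),φ(7)) = (3,7) ∈ E(G2) ✓
  (4,8) → (φ(4),φ(8)) = (3,4) ∈ E(G2) ✓
  (4,9) → (φ(4),φ(9)) = (3,9) ∈ E(G2) ✓
  (5,8) → (φ(5),φ(8)) = (1,4) ∈ E(G2) ✓
  (5,9) → (φ(5),φ(9)) = (1,9) ∈ E(G2) ✓
  (6,7) → (φ(6),φ(7)) = (7,8) ∈ E(G2) ✓
  (6,8) → (φ(6),φ(8)) = (4,8) ∈ E(G2) ✓
  (7,8) → (φ(7),φ(8)) = (4,7) ∈ E(G2) ✓
  (8,9) → (φ(8),φ(9)) = (4,9) ∈ E(G2) ✓
All 20 edges of G1 map to edges of G2, and |E(G1)| = |E(G2)| = 20, so φ is a bijection on edges as well as vertices. Hence G1 ≅ G2.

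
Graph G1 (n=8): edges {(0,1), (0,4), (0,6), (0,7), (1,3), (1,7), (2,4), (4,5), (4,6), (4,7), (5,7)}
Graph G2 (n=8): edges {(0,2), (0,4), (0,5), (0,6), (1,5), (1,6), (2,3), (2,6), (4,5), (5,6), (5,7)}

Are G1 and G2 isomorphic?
Yes, isomorphic

The graphs are isomorphic.
One valid mapping φ: V(G1) → V(G2): 0→6, 1→2, 2→7, 3→3, 4→5, 5→4, 6→1, 7→0

Verify φ preserves adjacency — for each edge of G1, its image is an edge of G2:
  (0,1) → (φ(0),φ(1)) = (2,6) ∈ E(G2) ✓
  (0,4) → (φ(0),φ(4)) = (5,6) ∈ E(G2) ✓
  (0,6) → (φ(0),φ(6)) = (1,6) ∈ E(G2) ✓
  (0,7) → (φ(0),φ(7)) = (0,6) ∈ E(G2) ✓
  (1,3) → (φ(1),φ(3)) = (2,3) ∈ E(G2) ✓
  (1,7) → (φ(1),φ(7)) = (0,2) ∈ E(G2) ✓
  (2,4) → (φ(2),φ(4)) = (5,7) ∈ E(G2) ✓
  (4,5) → (φ(4),φ(5)) = (4,5) ∈ E(G2) ✓
  (4,6) → (φ(4),φ(6)) = (1,5) ∈ E(G2) ✓
  (4,7) → (φ(4),φ(7)) = (0,5) ∈ E(G2) ✓
  (5,7) → (φ(5),φ(7)) = (0,4) ∈ E(G2) ✓
All 11 edges of G1 map to edges of G2, and |E(G1)| = |E(G2)| = 11, so φ is a bijection on edges as well as vertices. Hence G1 ≅ G2.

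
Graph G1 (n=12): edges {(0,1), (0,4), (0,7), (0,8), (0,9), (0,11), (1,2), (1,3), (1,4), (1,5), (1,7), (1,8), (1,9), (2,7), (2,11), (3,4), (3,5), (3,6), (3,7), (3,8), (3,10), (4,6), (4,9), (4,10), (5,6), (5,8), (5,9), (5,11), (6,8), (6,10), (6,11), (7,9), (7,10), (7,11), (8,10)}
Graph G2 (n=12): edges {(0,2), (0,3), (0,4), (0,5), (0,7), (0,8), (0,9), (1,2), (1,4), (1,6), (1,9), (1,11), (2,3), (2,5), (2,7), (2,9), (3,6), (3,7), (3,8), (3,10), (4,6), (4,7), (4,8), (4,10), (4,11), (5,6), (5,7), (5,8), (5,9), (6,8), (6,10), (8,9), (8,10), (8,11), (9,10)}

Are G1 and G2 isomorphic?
Yes, isomorphic

The graphs are isomorphic.
One valid mapping φ: V(G1) → V(G2): 0→6, 1→8, 2→11, 3→0, 4→3, 5→9, 6→2, 7→4, 8→5, 9→10, 10→7, 11→1

Verify φ preserves adjacency — for each edge of G1, its image is an edge of G2:
  (0,1) → (φ(0),φ(1)) = (6,8) ∈ E(G2) ✓
  (0,4) → (φ(0),φ(4)) = (3,6) ∈ E(G2) ✓
  (0,7) → (φ(0),φ(7)) = (4,6) ∈ E(G2) ✓
  (0,8) → (φ(0),φ(8)) = (5,6) ∈ E(G2) ✓
  (0,9) → (φ(0),φ(9)) = (6,10) ∈ E(G2) ✓
  (0,11) → (φ(0),φ(11)) = (1,6) ∈ E(G2) ✓
  (1,2) → (φ(1),φ(2)) = (8,11) ∈ E(G2) ✓
  (1,3) → (φ(1),φ(3)) = (0,8) ∈ E(G2) ✓
  (1,4) → (φ(1),φ(4)) = (3,8) ∈ E(G2) ✓
  (1,5) → (φ(1),φ(5)) = (8,9) ∈ E(G2) ✓
  (1,7) → (φ(1),φ(7)) = (4,8) ∈ E(G2) ✓
  (1,8) → (φ(1),φ(8)) = (5,8) ∈ E(G2) ✓
  (1,9) → (φ(1),φ(9)) = (8,10) ∈ E(G2) ✓
  (2,7) → (φ(2),φ(7)) = (4,11) ∈ E(G2) ✓
  (2,11) → (φ(2),φ(11)) = (1,11) ∈ E(G2) ✓
  (3,4) → (φ(3),φ(4)) = (0,3) ∈ E(G2) ✓
  (3,5) → (φ(3),φ(5)) = (0,9) ∈ E(G2) ✓
  (3,6) → (φ(3),φ(6)) = (0,2) ∈ E(G2) ✓
  (3,7) → (φ(3),φ(7)) = (0,4) ∈ E(G2) ✓
  (3,8) → (φ(3),φ(8)) = (0,5) ∈ E(G2) ✓
  (3,10) → (φ(3),φ(10)) = (0,7) ∈ E(G2) ✓
  (4,6) → (φ(4),φ(6)) = (2,3) ∈ E(G2) ✓
  (4,9) → (φ(4),φ(9)) = (3,10) ∈ E(G2) ✓
  (4,10) → (φ(4),φ(10)) = (3,7) ∈ E(G2) ✓
  (5,6) → (φ(5),φ(6)) = (2,9) ∈ E(G2) ✓
  (5,8) → (φ(5),φ(8)) = (5,9) ∈ E(G2) ✓
  (5,9) → (φ(5),φ(9)) = (9,10) ∈ E(G2) ✓
  (5,11) → (φ(5),φ(11)) = (1,9) ∈ E(G2) ✓
  (6,8) → (φ(6),φ(8)) = (2,5) ∈ E(G2) ✓
  (6,10) → (φ(6),φ(10)) = (2,7) ∈ E(G2) ✓
  (6,11) → (φ(6),φ(11)) = (1,2) ∈ E(G2) ✓
  (7,9) → (φ(7),φ(9)) = (4,10) ∈ E(G2) ✓
  (7,10) → (φ(7),φ(10)) = (4,7) ∈ E(G2) ✓
  (7,11) → (φ(7),φ(11)) = (1,4) ∈ E(G2) ✓
  (8,10) → (φ(8),φ(10)) = (5,7) ∈ E(G2) ✓
All 35 edges of G1 map to edges of G2, and |E(G1)| = |E(G2)| = 35, so φ is a bijection on edges as well as vertices. Hence G1 ≅ G2.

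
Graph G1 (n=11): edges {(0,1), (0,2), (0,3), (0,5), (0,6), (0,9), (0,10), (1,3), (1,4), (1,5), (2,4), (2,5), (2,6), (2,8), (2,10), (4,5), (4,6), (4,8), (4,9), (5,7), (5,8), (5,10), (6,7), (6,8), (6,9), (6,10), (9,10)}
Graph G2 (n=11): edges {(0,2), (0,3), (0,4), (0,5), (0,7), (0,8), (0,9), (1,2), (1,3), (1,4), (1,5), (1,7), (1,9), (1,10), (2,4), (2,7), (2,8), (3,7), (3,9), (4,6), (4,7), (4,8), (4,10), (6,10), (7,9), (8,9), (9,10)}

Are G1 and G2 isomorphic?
Yes, isomorphic

The graphs are isomorphic.
One valid mapping φ: V(G1) → V(G2): 0→4, 1→10, 2→7, 3→6, 4→9, 5→1, 6→0, 7→5, 8→3, 9→8, 10→2

Verify φ preserves adjacency — for each edge of G1, its image is an edge of G2:
  (0,1) → (φ(0),φ(1)) = (4,10) ∈ E(G2) ✓
  (0,2) → (φ(0),φ(2)) = (4,7) ∈ E(G2) ✓
  (0,3) → (φ(0),φ(3)) = (4,6) ∈ E(G2) ✓
  (0,5) → (φ(0),φ(5)) = (1,4) ∈ E(G2) ✓
  (0,6) → (φ(0),φ(6)) = (0,4) ∈ E(G2) ✓
  (0,9) → (φ(0),φ(9)) = (4,8) ∈ E(G2) ✓
  (0,10) → (φ(0),φ(10)) = (2,4) ∈ E(G2) ✓
  (1,3) → (φ(1),φ(3)) = (6,10) ∈ E(G2) ✓
  (1,4) → (φ(1),φ(4)) = (9,10) ∈ E(G2) ✓
  (1,5) → (φ(1),φ(5)) = (1,10) ∈ E(G2) ✓
  (2,4) → (φ(2),φ(4)) = (7,9) ∈ E(G2) ✓
  (2,5) → (φ(2),φ(5)) = (1,7) ∈ E(G2) ✓
  (2,6) → (φ(2),φ(6)) = (0,7) ∈ E(G2) ✓
  (2,8) → (φ(2),φ(8)) = (3,7) ∈ E(G2) ✓
  (2,10) → (φ(2),φ(10)) = (2,7) ∈ E(G2) ✓
  (4,5) → (φ(4),φ(5)) = (1,9) ∈ E(G2) ✓
  (4,6) → (φ(4),φ(6)) = (0,9) ∈ E(G2) ✓
  (4,8) → (φ(4),φ(8)) = (3,9) ∈ E(G2) ✓
  (4,9) → (φ(4),φ(9)) = (8,9) ∈ E(G2) ✓
  (5,7) → (φ(5),φ(7)) = (1,5) ∈ E(G2) ✓
  (5,8) → (φ(5),φ(8)) = (1,3) ∈ E(G2) ✓
  (5,10) → (φ(5),φ(10)) = (1,2) ∈ E(G2) ✓
  (6,7) → (φ(6),φ(7)) = (0,5) ∈ E(G2) ✓
  (6,8) → (φ(6),φ(8)) = (0,3) ∈ E(G2) ✓
  (6,9) → (φ(6),φ(9)) = (0,8) ∈ E(G2) ✓
  (6,10) → (φ(6),φ(10)) = (0,2) ∈ E(G2) ✓
  (9,10) → (φ(9),φ(10)) = (2,8) ∈ E(G2) ✓
All 27 edges of G1 map to edges of G2, and |E(G1)| = |E(G2)| = 27, so φ is a bijection on edges as well as vertices. Hence G1 ≅ G2.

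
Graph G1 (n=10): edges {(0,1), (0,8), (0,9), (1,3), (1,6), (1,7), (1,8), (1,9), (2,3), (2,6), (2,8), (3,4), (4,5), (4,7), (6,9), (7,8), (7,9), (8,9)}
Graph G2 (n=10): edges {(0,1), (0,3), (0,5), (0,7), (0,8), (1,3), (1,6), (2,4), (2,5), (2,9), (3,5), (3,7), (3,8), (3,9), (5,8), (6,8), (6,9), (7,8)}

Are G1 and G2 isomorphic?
Yes, isomorphic

The graphs are isomorphic.
One valid mapping φ: V(G1) → V(G2): 0→7, 1→3, 2→6, 3→9, 4→2, 5→4, 6→1, 7→5, 8→8, 9→0

Verify φ preserves adjacency — for each edge of G1, its image is an edge of G2:
  (0,1) → (φ(0),φ(1)) = (3,7) ∈ E(G2) ✓
  (0,8) → (φ(0),φ(8)) = (7,8) ∈ E(G2) ✓
  (0,9) → (φ(0),φ(9)) = (0,7) ∈ E(G2) ✓
  (1,3) → (φ(1),φ(3)) = (3,9) ∈ E(G2) ✓
  (1,6) → (φ(1),φ(6)) = (1,3) ∈ E(G2) ✓
  (1,7) → (φ(1),φ(7)) = (3,5) ∈ E(G2) ✓
  (1,8) → (φ(1),φ(8)) = (3,8) ∈ E(G2) ✓
  (1,9) → (φ(1),φ(9)) = (0,3) ∈ E(G2) ✓
  (2,3) → (φ(2),φ(3)) = (6,9) ∈ E(G2) ✓
  (2,6) → (φ(2),φ(6)) = (1,6) ∈ E(G2) ✓
  (2,8) → (φ(2),φ(8)) = (6,8) ∈ E(G2) ✓
  (3,4) → (φ(3),φ(4)) = (2,9) ∈ E(G2) ✓
  (4,5) → (φ(4),φ(5)) = (2,4) ∈ E(G2) ✓
  (4,7) → (φ(4),φ(7)) = (2,5) ∈ E(G2) ✓
  (6,9) → (φ(6),φ(9)) = (0,1) ∈ E(G2) ✓
  (7,8) → (φ(7),φ(8)) = (5,8) ∈ E(G2) ✓
  (7,9) → (φ(7),φ(9)) = (0,5) ∈ E(G2) ✓
  (8,9) → (φ(8),φ(9)) = (0,8) ∈ E(G2) ✓
All 18 edges of G1 map to edges of G2, and |E(G1)| = |E(G2)| = 18, so φ is a bijection on edges as well as vertices. Hence G1 ≅ G2.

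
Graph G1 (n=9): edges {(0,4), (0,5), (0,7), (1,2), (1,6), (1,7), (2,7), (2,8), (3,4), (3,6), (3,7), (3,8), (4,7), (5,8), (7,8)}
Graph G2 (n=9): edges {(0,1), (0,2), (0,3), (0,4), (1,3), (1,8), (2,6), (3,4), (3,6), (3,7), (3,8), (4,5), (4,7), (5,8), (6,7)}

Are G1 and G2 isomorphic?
Yes, isomorphic

The graphs are isomorphic.
One valid mapping φ: V(G1) → V(G2): 0→6, 1→8, 2→1, 3→4, 4→7, 5→2, 6→5, 7→3, 8→0

Verify φ preserves adjacency — for each edge of G1, its image is an edge of G2:
  (0,4) → (φ(0),φ(4)) = (6,7) ∈ E(G2) ✓
  (0,5) → (φ(0),φ(5)) = (2,6) ∈ E(G2) ✓
  (0,7) → (φ(0),φ(7)) = (3,6) ∈ E(G2) ✓
  (1,2) → (φ(1),φ(2)) = (1,8) ∈ E(G2) ✓
  (1,6) → (φ(1),φ(6)) = (5,8) ∈ E(G2) ✓
  (1,7) → (φ(1),φ(7)) = (3,8) ∈ E(G2) ✓
  (2,7) → (φ(2),φ(7)) = (1,3) ∈ E(G2) ✓
  (2,8) → (φ(2),φ(8)) = (0,1) ∈ E(G2) ✓
  (3,4) → (φ(3),φ(4)) = (4,7) ∈ E(G2) ✓
  (3,6) → (φ(3),φ(6)) = (4,5) ∈ E(G2) ✓
  (3,7) → (φ(3),φ(7)) = (3,4) ∈ E(G2) ✓
  (3,8) → (φ(3),φ(8)) = (0,4) ∈ E(G2) ✓
  (4,7) → (φ(4),φ(7)) = (3,7) ∈ E(G2) ✓
  (5,8) → (φ(5),φ(8)) = (0,2) ∈ E(G2) ✓
  (7,8) → (φ(7),φ(8)) = (0,3) ∈ E(G2) ✓
All 15 edges of G1 map to edges of G2, and |E(G1)| = |E(G2)| = 15, so φ is a bijection on edges as well as vertices. Hence G1 ≅ G2.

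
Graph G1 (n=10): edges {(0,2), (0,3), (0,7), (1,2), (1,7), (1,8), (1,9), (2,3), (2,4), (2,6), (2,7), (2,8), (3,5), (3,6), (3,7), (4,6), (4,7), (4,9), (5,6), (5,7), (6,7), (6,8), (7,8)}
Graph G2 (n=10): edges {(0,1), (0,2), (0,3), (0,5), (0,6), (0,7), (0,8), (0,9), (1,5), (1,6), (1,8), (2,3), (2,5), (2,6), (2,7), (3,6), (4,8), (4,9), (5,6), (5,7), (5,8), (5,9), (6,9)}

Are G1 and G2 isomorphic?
Yes, isomorphic

The graphs are isomorphic.
One valid mapping φ: V(G1) → V(G2): 0→7, 1→8, 2→5, 3→2, 4→9, 5→3, 6→6, 7→0, 8→1, 9→4

Verify φ preserves adjacency — for each edge of G1, its image is an edge of G2:
  (0,2) → (φ(0),φ(2)) = (5,7) ∈ E(G2) ✓
  (0,3) → (φ(0),φ(3)) = (2,7) ∈ E(G2) ✓
  (0,7) → (φ(0),φ(7)) = (0,7) ∈ E(G2) ✓
  (1,2) → (φ(1),φ(2)) = (5,8) ∈ E(G2) ✓
  (1,7) → (φ(1),φ(7)) = (0,8) ∈ E(G2) ✓
  (1,8) → (φ(1),φ(8)) = (1,8) ∈ E(G2) ✓
  (1,9) → (φ(1),φ(9)) = (4,8) ∈ E(G2) ✓
  (2,3) → (φ(2),φ(3)) = (2,5) ∈ E(G2) ✓
  (2,4) → (φ(2),φ(4)) = (5,9) ∈ E(G2) ✓
  (2,6) → (φ(2),φ(6)) = (5,6) ∈ E(G2) ✓
  (2,7) → (φ(2),φ(7)) = (0,5) ∈ E(G2) ✓
  (2,8) → (φ(2),φ(8)) = (1,5) ∈ E(G2) ✓
  (3,5) → (φ(3),φ(5)) = (2,3) ∈ E(G2) ✓
  (3,6) → (φ(3),φ(6)) = (2,6) ∈ E(G2) ✓
  (3,7) → (φ(3),φ(7)) = (0,2) ∈ E(G2) ✓
  (4,6) → (φ(4),φ(6)) = (6,9) ∈ E(G2) ✓
  (4,7) → (φ(4),φ(7)) = (0,9) ∈ E(G2) ✓
  (4,9) → (φ(4),φ(9)) = (4,9) ∈ E(G2) ✓
  (5,6) → (φ(5),φ(6)) = (3,6) ∈ E(G2) ✓
  (5,7) → (φ(5),φ(7)) = (0,3) ∈ E(G2) ✓
  (6,7) → (φ(6),φ(7)) = (0,6) ∈ E(G2) ✓
  (6,8) → (φ(6),φ(8)) = (1,6) ∈ E(G2) ✓
  (7,8) → (φ(7),φ(8)) = (0,1) ∈ E(G2) ✓
All 23 edges of G1 map to edges of G2, and |E(G1)| = |E(G2)| = 23, so φ is a bijection on edges as well as vertices. Hence G1 ≅ G2.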